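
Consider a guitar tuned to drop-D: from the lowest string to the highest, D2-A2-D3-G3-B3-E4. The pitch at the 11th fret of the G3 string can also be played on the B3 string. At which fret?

Fret 11 on G3 is MIDI 55 + 11 = 66 (F#4). On the B3 string (open MIDI 59), that pitch is 66 − 59 = fret 7.

7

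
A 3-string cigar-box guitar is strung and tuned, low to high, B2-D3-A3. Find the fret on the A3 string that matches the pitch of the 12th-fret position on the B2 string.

2

B2 at fret 12 is B2 + 12 semitones = B3.
The open A3 string is 10 semitones above the open B2, so the same pitch on the A3 string lies at fret 12 − 10 = 2.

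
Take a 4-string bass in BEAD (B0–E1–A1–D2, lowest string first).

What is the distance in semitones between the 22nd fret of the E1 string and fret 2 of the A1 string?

15 semitones

E1 at fret 22 → D3 (MIDI 50); A1 at fret 2 → B1 (MIDI 35).
50 − 35 = 15, so the two pitches are 15 semitones apart, with D3 the higher.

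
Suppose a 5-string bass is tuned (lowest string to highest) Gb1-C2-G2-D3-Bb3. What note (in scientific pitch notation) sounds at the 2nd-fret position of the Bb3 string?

C4

Bb3 is MIDI 58. Adding 2 gives 60, which is C4.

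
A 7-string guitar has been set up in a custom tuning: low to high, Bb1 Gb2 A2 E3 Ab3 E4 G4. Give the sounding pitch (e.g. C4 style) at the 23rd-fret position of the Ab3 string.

G5

The open Ab3 string plus 23 semitones: Ab–A–Bb–B–…–F–Gb–G.
The walk passes from B into C 2 times, so the octave number goes from 3 to 5.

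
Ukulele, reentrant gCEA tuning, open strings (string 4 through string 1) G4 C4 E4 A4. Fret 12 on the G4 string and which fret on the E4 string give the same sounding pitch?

Fret 12 on G4 is MIDI 67 + 12 = 79 (G5). On the E4 string (open MIDI 64), that pitch is 79 − 64 = fret 15.

15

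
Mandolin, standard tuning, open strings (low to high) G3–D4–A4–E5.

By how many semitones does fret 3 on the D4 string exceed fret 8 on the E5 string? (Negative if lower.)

-19 semitones

D4 at fret 3 → F4 (MIDI 65); E5 at fret 8 → C6 (MIDI 84).
65 − 84 = -19, so the two pitches are 19 semitones apart.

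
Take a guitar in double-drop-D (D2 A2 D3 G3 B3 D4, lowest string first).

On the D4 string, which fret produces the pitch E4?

E4 is 2 semitones above the open D4 (D–D#–E), so it sits at fret 2.

2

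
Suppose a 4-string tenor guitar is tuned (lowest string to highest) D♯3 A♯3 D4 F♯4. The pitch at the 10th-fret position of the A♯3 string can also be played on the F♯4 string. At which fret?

Fret 10 on A♯3 is MIDI 58 + 10 = 68 (G♯4). On the F♯4 string (open MIDI 66), that pitch is 68 − 66 = fret 2.

2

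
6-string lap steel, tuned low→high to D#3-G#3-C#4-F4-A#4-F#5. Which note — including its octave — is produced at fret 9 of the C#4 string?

The open C#4 string plus 9 semitones: C#–D–D#–E–F–F#–G–G#–A–A#.
No B→C boundary is crossed, so the octave stays at 4.
(Equivalently spelled Bb4.)

A#4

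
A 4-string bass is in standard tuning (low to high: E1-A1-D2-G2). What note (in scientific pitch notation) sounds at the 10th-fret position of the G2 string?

F3

Each fret is one semitone, so G2 + 10 = F3.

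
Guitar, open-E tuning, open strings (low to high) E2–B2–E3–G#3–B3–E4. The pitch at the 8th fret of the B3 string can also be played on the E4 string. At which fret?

3

B3 at fret 8 is B3 + 8 semitones = G4.
The open E4 string is 5 semitones above the open B3, so the same pitch on the E4 string lies at fret 8 − 5 = 3.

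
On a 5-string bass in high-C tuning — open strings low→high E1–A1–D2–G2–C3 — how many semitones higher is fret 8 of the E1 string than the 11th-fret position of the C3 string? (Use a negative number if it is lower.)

-23 semitones

E1 at fret 8 → C2 (MIDI 36); C3 at fret 11 → B3 (MIDI 59).
36 − 59 = -23, so the two pitches are 23 semitones apart.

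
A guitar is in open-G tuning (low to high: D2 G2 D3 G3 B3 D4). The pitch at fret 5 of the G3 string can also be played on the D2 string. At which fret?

Fret 5 on G3 is MIDI 55 + 5 = 60 (C4). On the D2 string (open MIDI 38), that pitch is 60 − 38 = fret 22.

22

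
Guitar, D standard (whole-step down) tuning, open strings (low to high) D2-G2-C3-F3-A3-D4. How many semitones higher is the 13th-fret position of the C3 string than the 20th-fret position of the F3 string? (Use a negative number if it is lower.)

-12 semitones

C3 at fret 13 → C#4 (MIDI 61); F3 at fret 20 → C#5 (MIDI 73).
61 − 73 = -12, so the two pitches are 12 semitones apart.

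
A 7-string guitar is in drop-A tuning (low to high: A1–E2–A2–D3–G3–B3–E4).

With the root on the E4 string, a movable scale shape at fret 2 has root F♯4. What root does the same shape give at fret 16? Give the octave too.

Moving from fret 2 to fret 16 shifts the root by 14 semitones.
F♯4 up 14 semitones is G♯5.

G♯5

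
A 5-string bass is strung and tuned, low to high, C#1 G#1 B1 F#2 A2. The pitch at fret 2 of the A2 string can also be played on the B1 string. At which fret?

Fret 2 on A2 is MIDI 45 + 2 = 47 (B2). On the B1 string (open MIDI 35), that pitch is 47 − 35 = fret 12.

12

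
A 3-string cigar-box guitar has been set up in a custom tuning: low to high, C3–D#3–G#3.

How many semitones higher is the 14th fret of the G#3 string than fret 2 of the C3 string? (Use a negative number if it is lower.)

20 semitones

G#3 at fret 14 → A#4 (MIDI 70); C3 at fret 2 → D3 (MIDI 50).
70 − 50 = 20, so the two pitches are 20 semitones apart.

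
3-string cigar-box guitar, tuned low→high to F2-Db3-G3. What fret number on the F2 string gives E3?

E3 is 11 semitones above the open F2 (F–Gb–G–Ab–…–D–Eb–E), so it sits at fret 11.

11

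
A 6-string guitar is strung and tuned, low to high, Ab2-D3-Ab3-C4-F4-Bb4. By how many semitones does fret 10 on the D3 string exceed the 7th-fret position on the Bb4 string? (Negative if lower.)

D3 at fret 10 → C4 (MIDI 60); Bb4 at fret 7 → F5 (MIDI 77).
60 − 77 = -17, so the two pitches are 17 semitones apart.

-17 semitones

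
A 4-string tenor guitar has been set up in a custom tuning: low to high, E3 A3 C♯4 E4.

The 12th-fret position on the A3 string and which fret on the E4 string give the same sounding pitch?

Fret 12 on A3 is MIDI 57 + 12 = 69 (A4). On the E4 string (open MIDI 64), that pitch is 69 − 64 = fret 5.

5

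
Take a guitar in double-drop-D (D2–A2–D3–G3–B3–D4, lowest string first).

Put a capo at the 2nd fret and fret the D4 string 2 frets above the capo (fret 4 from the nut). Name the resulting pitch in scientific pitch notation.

F#4

The capo raises the open D4 by 2 semitones to E4; fretting 2 more gives D4 + 2 + 2 = D4 + 4 semitones = F#4.
(Also written Gb.)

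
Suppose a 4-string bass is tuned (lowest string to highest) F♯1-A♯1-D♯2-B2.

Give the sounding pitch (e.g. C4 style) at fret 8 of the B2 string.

The open B2 string plus 8 semitones: B–C–C#–D–D#–E–F–F#–G.
The walk passes from B into C once, so the octave number goes from 2 to 3.

G3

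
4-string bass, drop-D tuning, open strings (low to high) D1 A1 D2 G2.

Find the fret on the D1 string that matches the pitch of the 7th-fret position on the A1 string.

A1 at fret 7 is A1 + 7 semitones = E2.
The open D1 string is 7 semitones below the open A1, so the same pitch on the D1 string lies at fret 7 + 7 = 14.

14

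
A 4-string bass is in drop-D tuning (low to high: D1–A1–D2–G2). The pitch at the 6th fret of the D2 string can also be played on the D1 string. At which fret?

Fret 6 on D2 is MIDI 38 + 6 = 44 (G#2). On the D1 string (open MIDI 26), that pitch is 44 − 26 = fret 18.

18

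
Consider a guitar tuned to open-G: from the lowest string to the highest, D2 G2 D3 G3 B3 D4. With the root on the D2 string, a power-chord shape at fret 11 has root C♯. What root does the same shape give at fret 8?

A♯

Moving from fret 11 to fret 8 shifts the root by -3 semitones.
C♯ down 3 semitones is A♯.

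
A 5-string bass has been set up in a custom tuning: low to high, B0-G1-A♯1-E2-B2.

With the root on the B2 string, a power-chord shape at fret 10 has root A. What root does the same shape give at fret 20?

Moving from fret 10 to fret 20 shifts the root by 10 semitones.
A up 10 semitones is G.

G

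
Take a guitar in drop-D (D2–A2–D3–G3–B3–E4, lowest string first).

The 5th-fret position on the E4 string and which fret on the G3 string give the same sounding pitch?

Fret 5 on E4 is MIDI 64 + 5 = 69 (A4). On the G3 string (open MIDI 55), that pitch is 69 − 55 = fret 14.

14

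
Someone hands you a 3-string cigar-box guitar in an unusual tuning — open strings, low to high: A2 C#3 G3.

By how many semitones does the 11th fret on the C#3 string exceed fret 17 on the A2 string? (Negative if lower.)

C#3 at fret 11 → C4 (MIDI 60); A2 at fret 17 → D4 (MIDI 62).
60 − 62 = -2, so the two pitches are 2 semitones apart.

-2 semitones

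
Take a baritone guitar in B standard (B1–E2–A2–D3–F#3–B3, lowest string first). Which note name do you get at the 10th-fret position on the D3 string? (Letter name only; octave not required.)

C

Each fret is one semitone, so D3 + 10 = C.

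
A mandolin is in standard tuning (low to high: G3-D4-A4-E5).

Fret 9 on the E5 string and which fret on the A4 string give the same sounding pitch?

Fret 9 on E5 is MIDI 76 + 9 = 85 (C#6). On the A4 string (open MIDI 69), that pitch is 85 − 69 = fret 16.

16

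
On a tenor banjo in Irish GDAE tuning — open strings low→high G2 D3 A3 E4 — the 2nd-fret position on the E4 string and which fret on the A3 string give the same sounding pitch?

9

Fret 2 on E4 is MIDI 64 + 2 = 66 (F#4). On the A3 string (open MIDI 57), that pitch is 66 − 57 = fret 9.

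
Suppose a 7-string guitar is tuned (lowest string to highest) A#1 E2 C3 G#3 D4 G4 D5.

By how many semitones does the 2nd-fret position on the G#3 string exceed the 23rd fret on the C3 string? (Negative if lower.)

G#3 at fret 2 → A#3 (MIDI 58); C3 at fret 23 → B4 (MIDI 71).
58 − 71 = -13, so the two pitches are 13 semitones apart.

-13 semitones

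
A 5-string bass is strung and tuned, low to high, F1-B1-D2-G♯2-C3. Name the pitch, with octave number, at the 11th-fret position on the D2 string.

Each fret is one semitone, so D2 + 11 = C♯3.
(Equivalently spelled D♭3.)

C♯3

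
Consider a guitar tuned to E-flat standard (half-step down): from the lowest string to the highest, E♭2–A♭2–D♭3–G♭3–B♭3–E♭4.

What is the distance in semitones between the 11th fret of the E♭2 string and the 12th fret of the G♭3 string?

16 semitones

E♭2 at fret 11 → D3 (MIDI 50); G♭3 at fret 12 → G♭4 (MIDI 66).
50 − 66 = -16, so the two pitches are 16 semitones apart, with G♭4 the higher.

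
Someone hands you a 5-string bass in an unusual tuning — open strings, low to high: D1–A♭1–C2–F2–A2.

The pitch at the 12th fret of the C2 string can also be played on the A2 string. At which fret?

C2 at fret 12 is C2 + 12 semitones = C3.
The open A2 string is 9 semitones above the open C2, so the same pitch on the A2 string lies at fret 12 − 9 = 3.

3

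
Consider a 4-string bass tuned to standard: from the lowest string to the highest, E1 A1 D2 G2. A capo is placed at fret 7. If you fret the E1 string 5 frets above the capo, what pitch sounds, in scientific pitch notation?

E2

The capo raises the open E1 by 7 semitones to B1; fretting 5 more gives E1 + 7 + 5 = E1 + 12 semitones = E2.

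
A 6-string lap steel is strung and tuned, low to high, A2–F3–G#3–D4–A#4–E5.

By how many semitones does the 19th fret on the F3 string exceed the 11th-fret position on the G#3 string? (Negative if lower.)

5 semitones

F3 at fret 19 → C5 (MIDI 72); G#3 at fret 11 → G4 (MIDI 67).
72 − 67 = 5, so the two pitches are 5 semitones apart.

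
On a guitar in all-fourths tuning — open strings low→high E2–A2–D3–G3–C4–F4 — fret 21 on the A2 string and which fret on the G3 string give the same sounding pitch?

Fret 21 on A2 is MIDI 45 + 21 = 66 (F♯4). On the G3 string (open MIDI 55), that pitch is 66 − 55 = fret 11.

11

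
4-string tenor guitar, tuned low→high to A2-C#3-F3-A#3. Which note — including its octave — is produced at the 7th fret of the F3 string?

C4

Each fret is one semitone, so F3 + 7 = C4.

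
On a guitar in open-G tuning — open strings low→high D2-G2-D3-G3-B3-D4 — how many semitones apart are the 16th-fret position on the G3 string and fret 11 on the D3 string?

G3 at fret 16 → B4 (MIDI 71); D3 at fret 11 → C#4 (MIDI 61).
71 − 61 = 10, so the two pitches are 10 semitones apart, with B4 the higher.

10 semitones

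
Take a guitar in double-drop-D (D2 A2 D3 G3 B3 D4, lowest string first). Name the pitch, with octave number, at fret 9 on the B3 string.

G♯4

The open B3 string plus 9 semitones: B–C–C#–D–D#–E–F–F#–G–G#.
The walk passes from B into C once, so the octave number goes from 3 to 4.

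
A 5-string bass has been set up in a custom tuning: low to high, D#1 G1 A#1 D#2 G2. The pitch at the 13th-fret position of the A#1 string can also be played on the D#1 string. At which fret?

20

Fret 13 on A#1 is MIDI 34 + 13 = 47 (B2). On the D#1 string (open MIDI 27), that pitch is 47 − 27 = fret 20.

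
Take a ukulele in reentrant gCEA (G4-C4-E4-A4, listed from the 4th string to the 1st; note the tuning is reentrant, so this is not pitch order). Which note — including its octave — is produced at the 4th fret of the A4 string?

The open A4 string plus 4 semitones: A–A#–B–C–C#.
The walk passes from B into C once, so the octave number goes from 4 to 5.
(Equivalently spelled Db5.)

C#5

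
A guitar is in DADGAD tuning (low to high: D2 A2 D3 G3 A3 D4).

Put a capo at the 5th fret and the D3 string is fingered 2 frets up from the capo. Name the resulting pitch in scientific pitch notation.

The capo raises the open D3 by 5 semitones to G3; fretting 2 more gives D3 + 5 + 2 = D3 + 7 semitones = A3.

A3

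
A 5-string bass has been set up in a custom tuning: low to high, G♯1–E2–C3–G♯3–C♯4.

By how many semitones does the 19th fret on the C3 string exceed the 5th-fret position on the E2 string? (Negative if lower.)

22 semitones

C3 at fret 19 → G4 (MIDI 67); E2 at fret 5 → A2 (MIDI 45).
67 − 45 = 22, so the two pitches are 22 semitones apart.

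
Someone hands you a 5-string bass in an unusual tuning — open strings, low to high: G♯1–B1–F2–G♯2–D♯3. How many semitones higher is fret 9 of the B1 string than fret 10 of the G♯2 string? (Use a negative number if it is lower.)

-10 semitones

B1 at fret 9 → G♯2 (MIDI 44); G♯2 at fret 10 → F♯3 (MIDI 54).
44 − 54 = -10, so the two pitches are 10 semitones apart.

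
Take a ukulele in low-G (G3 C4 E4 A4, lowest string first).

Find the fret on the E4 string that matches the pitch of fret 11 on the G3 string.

2

G3 at fret 11 is G3 + 11 semitones = F#4.
The open E4 string is 9 semitones above the open G3, so the same pitch on the E4 string lies at fret 11 − 9 = 2.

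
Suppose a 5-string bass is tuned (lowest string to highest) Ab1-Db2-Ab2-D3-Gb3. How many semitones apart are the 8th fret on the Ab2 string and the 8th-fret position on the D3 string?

Ab2 at fret 8 → E3 (MIDI 52); D3 at fret 8 → Bb3 (MIDI 58).
52 − 58 = -6, so the two pitches are 6 semitones apart, with Bb3 the higher.

6 semitones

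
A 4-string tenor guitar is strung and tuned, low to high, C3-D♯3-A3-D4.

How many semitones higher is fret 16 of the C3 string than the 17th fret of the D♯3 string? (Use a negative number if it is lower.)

-4 semitones

C3 at fret 16 → E4 (MIDI 64); D♯3 at fret 17 → G♯4 (MIDI 68).
64 − 68 = -4, so the two pitches are 4 semitones apart.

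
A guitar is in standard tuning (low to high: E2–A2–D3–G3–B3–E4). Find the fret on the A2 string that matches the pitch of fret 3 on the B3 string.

17

B3 at fret 3 is B3 + 3 semitones = D4.
The open A2 string is 14 semitones below the open B3, so the same pitch on the A2 string lies at fret 3 + 14 = 17.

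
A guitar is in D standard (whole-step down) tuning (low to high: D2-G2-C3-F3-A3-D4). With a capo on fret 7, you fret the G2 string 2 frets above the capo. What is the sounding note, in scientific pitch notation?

E3

The capo raises the open G2 by 7 semitones to D3; fretting 2 more gives G2 + 7 + 2 = G2 + 9 semitones = E3.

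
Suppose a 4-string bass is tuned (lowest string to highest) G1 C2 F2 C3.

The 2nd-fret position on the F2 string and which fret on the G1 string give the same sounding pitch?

F2 at fret 2 is F2 + 2 semitones = G2.
The open G1 string is 10 semitones below the open F2, so the same pitch on the G1 string lies at fret 2 + 10 = 12.

12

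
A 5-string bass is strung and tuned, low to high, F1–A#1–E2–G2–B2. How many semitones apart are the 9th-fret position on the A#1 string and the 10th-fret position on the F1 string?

4 semitones

A#1 at fret 9 → G2 (MIDI 43); F1 at fret 10 → D#2 (MIDI 39).
43 − 39 = 4, so the two pitches are 4 semitones apart, with G2 the higher.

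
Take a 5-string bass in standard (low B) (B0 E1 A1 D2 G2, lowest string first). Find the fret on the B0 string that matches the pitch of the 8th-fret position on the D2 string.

D2 at fret 8 is D2 + 8 semitones = A#2.
The open B0 string is 15 semitones below the open D2, so the same pitch on the B0 string lies at fret 8 + 15 = 23.

23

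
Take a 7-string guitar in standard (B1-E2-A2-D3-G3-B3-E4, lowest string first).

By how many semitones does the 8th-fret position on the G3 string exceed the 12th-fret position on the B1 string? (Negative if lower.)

G3 at fret 8 → D#4 (MIDI 63); B1 at fret 12 → B2 (MIDI 47).
63 − 47 = 16, so the two pitches are 16 semitones apart.

16 semitones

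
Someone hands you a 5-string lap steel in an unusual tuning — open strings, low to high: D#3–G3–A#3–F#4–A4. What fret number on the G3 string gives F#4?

F#4 is 11 semitones above the open G3 (G–G#–A–A#–…–E–F–F#), so it sits at fret 11.

11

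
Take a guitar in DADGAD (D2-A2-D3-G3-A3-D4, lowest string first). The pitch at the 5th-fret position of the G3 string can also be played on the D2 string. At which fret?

22

Fret 5 on G3 is MIDI 55 + 5 = 60 (C4). On the D2 string (open MIDI 38), that pitch is 60 − 38 = fret 22.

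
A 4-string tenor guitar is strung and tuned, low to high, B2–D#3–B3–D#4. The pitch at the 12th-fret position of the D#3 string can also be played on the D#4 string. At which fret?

0

D#3 at fret 12 is D#3 + 12 semitones = D#4.
The open D#4 string is 12 semitones above the open D#3, so the same pitch on the D#4 string lies at fret 12 − 12 = 0.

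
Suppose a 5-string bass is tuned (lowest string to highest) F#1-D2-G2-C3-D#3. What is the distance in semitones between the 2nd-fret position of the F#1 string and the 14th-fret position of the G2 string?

25 semitones

F#1 at fret 2 → G#1 (MIDI 32); G2 at fret 14 → A3 (MIDI 57).
32 − 57 = -25, so the two pitches are 25 semitones apart, with A3 the higher.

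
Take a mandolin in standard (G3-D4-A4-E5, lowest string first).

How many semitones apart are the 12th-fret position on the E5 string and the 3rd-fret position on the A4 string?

16 semitones

E5 at fret 12 → E6 (MIDI 88); A4 at fret 3 → C5 (MIDI 72).
88 − 72 = 16, so the two pitches are 16 semitones apart, with E6 the higher.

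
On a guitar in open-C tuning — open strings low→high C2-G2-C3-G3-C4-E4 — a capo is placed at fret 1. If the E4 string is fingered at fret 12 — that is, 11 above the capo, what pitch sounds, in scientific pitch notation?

E5

The capo raises the open E4 by 1 semitone to F4; fretting 11 more gives E4 + 1 + 11 = E4 + 12 semitones = E5.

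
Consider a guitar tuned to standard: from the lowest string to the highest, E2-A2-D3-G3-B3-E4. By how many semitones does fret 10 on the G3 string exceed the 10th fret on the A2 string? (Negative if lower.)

G3 at fret 10 → F4 (MIDI 65); A2 at fret 10 → G3 (MIDI 55).
65 − 55 = 10, so the two pitches are 10 semitones apart.

10 semitones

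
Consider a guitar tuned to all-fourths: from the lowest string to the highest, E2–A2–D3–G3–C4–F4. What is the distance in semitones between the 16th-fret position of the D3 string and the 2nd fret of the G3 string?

D3 at fret 16 → F#4 (MIDI 66); G3 at fret 2 → A3 (MIDI 57).
66 − 57 = 9, so the two pitches are 9 semitones apart, with F#4 the higher.

9 semitones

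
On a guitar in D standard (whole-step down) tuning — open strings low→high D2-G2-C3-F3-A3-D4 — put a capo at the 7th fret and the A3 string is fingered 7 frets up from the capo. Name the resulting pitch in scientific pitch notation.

The capo raises the open A3 by 7 semitones to E4; fretting 7 more gives A3 + 7 + 7 = A3 + 14 semitones = B4.

B4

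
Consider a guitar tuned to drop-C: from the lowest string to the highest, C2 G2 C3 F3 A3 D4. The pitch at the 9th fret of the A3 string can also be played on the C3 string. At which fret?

18

Fret 9 on A3 is MIDI 57 + 9 = 66 (F#4). On the C3 string (open MIDI 48), that pitch is 66 − 48 = fret 18.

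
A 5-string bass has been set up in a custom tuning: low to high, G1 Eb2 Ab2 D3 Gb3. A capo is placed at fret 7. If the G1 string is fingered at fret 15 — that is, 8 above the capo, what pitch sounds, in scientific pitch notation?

Bb2

The capo raises the open G1 by 7 semitones to D2; fretting 8 more gives G1 + 7 + 8 = G1 + 15 semitones = Bb2.
(Also written A#.)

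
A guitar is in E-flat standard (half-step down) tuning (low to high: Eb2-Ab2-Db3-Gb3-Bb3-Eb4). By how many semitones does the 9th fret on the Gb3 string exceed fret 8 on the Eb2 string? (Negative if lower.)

Gb3 at fret 9 → Eb4 (MIDI 63); Eb2 at fret 8 → B2 (MIDI 47).
63 − 47 = 16, so the two pitches are 16 semitones apart.

16 semitones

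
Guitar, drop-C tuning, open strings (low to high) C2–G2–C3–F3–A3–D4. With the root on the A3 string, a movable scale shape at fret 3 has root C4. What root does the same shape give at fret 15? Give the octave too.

C5

Moving from fret 3 to fret 15 shifts the root by 12 semitones.
C4 up 12 semitones is C5.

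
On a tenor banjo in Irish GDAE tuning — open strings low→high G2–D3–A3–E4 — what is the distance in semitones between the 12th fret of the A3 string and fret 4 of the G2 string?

22 semitones

A3 at fret 12 → A4 (MIDI 69); G2 at fret 4 → B2 (MIDI 47).
69 − 47 = 22, so the two pitches are 22 semitones apart, with A4 the higher.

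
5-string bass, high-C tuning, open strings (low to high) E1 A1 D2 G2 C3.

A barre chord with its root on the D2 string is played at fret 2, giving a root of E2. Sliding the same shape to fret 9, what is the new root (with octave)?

B2

Moving from fret 2 to fret 9 shifts the root by 7 semitones.
E2 up 7 semitones is B2.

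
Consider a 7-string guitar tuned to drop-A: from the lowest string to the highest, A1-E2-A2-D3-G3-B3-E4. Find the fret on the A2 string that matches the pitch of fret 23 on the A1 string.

A1 at fret 23 is A1 + 23 semitones = G#3.
The open A2 string is 12 semitones above the open A1, so the same pitch on the A2 string lies at fret 23 − 12 = 11.

11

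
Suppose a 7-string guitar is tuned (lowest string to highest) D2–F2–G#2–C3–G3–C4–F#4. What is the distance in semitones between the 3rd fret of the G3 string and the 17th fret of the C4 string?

19 semitones

G3 at fret 3 → A#3 (MIDI 58); C4 at fret 17 → F5 (MIDI 77).
58 − 77 = -19, so the two pitches are 19 semitones apart, with F5 the higher.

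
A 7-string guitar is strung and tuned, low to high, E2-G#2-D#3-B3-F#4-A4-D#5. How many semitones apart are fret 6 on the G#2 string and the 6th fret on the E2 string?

4 semitones

G#2 at fret 6 → D3 (MIDI 50); E2 at fret 6 → A#2 (MIDI 46).
50 − 46 = 4, so the two pitches are 4 semitones apart, with D3 the higher.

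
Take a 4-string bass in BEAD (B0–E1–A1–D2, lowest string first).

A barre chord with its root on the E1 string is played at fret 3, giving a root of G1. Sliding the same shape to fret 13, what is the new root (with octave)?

F2

Moving from fret 3 to fret 13 shifts the root by 10 semitones.
G1 up 10 semitones is F2.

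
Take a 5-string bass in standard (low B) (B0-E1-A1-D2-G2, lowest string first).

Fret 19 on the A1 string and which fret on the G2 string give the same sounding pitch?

Fret 19 on A1 is MIDI 33 + 19 = 52 (E3). On the G2 string (open MIDI 43), that pitch is 52 − 43 = fret 9.

9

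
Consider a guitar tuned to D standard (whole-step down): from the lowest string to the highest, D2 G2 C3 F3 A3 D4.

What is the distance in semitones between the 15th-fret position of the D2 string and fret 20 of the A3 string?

24 semitones

D2 at fret 15 → F3 (MIDI 53); A3 at fret 20 → F5 (MIDI 77).
53 − 77 = -24, so the two pitches are 24 semitones apart, with F5 the higher.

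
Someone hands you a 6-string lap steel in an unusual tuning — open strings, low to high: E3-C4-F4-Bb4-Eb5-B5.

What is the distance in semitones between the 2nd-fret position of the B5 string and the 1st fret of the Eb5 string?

B5 at fret 2 → Db6 (MIDI 85); Eb5 at fret 1 → E5 (MIDI 76).
85 − 76 = 9, so the two pitches are 9 semitones apart, with Db6 the higher.

9 semitones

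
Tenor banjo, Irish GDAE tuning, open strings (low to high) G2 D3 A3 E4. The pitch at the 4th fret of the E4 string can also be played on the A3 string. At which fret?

Fret 4 on E4 is MIDI 64 + 4 = 68 (G#4). On the A3 string (open MIDI 57), that pitch is 68 − 57 = fret 11.

11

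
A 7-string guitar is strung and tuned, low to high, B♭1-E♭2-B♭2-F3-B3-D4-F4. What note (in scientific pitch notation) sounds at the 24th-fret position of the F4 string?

F6

Each fret is one semitone, so F4 + 24 = F6.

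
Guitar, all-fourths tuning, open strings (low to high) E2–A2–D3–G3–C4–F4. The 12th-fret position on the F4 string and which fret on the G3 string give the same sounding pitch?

22

F4 at fret 12 is F4 + 12 semitones = F5.
The open G3 string is 10 semitones below the open F4, so the same pitch on the G3 string lies at fret 12 + 10 = 22.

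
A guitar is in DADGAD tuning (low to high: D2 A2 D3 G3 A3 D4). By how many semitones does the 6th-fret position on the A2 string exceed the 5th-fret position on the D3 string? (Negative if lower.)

A2 at fret 6 → D♯3 (MIDI 51); D3 at fret 5 → G3 (MIDI 55).
51 − 55 = -4, so the two pitches are 4 semitones apart.

-4 semitones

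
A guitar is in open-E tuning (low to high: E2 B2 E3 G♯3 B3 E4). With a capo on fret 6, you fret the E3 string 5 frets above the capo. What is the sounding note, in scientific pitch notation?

D♯4

The capo raises the open E3 by 6 semitones to A♯3; fretting 5 more gives E3 + 6 + 5 = E3 + 11 semitones = D♯4.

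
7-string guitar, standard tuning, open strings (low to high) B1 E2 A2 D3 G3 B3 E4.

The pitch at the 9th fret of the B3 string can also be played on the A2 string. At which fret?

Fret 9 on B3 is MIDI 59 + 9 = 68 (G♯4). On the A2 string (open MIDI 45), that pitch is 68 − 45 = fret 23.

23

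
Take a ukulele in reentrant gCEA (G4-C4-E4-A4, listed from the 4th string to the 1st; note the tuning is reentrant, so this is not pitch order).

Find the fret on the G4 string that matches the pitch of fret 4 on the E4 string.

Fret 4 on E4 is MIDI 64 + 4 = 68 (G♯4). On the G4 string (open MIDI 67), that pitch is 68 − 67 = fret 1.

1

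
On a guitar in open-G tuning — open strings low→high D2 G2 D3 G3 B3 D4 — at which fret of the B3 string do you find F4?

6

F4 is 6 semitones above the open B3 (B–C–C#–D–D#–E–F), so it sits at fret 6.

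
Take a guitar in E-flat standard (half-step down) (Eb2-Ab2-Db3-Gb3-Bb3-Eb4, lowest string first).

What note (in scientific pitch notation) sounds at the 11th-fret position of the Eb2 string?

D3

Eb2 is MIDI 39. Adding 11 gives 50, which is D3.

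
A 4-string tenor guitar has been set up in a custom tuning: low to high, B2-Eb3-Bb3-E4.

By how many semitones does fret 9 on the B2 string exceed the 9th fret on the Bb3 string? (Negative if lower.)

B2 at fret 9 → Ab3 (MIDI 56); Bb3 at fret 9 → G4 (MIDI 67).
56 − 67 = -11, so the two pitches are 11 semitones apart.

-11 semitones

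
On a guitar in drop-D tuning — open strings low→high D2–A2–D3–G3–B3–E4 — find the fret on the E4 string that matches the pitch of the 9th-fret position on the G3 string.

G3 at fret 9 is G3 + 9 semitones = E4.
The open E4 string is 9 semitones above the open G3, so the same pitch on the E4 string lies at fret 9 − 9 = 0.

0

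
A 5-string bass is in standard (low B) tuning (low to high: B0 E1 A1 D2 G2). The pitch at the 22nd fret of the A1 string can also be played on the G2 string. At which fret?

12

A1 at fret 22 is A1 + 22 semitones = G3.
The open G2 string is 10 semitones above the open A1, so the same pitch on the G2 string lies at fret 22 − 10 = 12.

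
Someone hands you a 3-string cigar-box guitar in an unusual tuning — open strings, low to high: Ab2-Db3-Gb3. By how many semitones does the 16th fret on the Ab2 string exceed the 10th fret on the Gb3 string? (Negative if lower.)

Ab2 at fret 16 → C4 (MIDI 60); Gb3 at fret 10 → E4 (MIDI 64).
60 − 64 = -4, so the two pitches are 4 semitones apart.

-4 semitones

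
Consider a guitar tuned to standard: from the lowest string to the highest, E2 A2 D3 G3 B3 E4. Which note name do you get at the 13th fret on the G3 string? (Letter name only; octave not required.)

G♯

Each fret is one semitone, so G3 + 13 = G♯.
(Equivalently spelled A♭.)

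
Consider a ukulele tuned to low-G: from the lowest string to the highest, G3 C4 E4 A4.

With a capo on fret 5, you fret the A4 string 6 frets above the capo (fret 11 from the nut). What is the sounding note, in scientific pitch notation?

G♯5

The capo raises the open A4 by 5 semitones to D5; fretting 6 more gives A4 + 5 + 6 = A4 + 11 semitones = G♯5.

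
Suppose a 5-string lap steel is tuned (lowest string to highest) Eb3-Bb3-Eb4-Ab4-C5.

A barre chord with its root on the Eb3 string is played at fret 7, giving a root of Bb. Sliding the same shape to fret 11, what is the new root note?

Moving from fret 7 to fret 11 shifts the root by 4 semitones.
Bb up 4 semitones is D.

D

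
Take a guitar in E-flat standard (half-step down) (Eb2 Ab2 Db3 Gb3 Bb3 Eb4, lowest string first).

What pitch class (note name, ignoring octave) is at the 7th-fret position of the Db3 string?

The open Db3 string plus 7 semitones: Db–D–Eb–E–F–Gb–G–Ab.
(Equivalently spelled G#.)

Ab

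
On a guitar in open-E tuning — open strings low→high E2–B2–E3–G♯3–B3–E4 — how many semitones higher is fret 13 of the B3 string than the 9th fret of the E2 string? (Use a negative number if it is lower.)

B3 at fret 13 → C5 (MIDI 72); E2 at fret 9 → C♯3 (MIDI 49).
72 − 49 = 23, so the two pitches are 23 semitones apart.

23 semitones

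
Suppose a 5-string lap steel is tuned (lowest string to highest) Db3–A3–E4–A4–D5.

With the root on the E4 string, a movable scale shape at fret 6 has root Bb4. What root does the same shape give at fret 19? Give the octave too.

Moving from fret 6 to fret 19 shifts the root by 13 semitones.
Bb4 up 13 semitones is B5.

B5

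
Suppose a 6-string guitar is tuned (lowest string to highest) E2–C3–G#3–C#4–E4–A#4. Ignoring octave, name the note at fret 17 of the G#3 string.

The open G#3 string plus 17 semitones: G#–A–A#–B–…–B–C–C#.
(Equivalently spelled Db.)

C#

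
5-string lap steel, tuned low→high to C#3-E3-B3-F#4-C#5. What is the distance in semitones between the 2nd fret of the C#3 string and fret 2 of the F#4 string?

C#3 at fret 2 → D#3 (MIDI 51); F#4 at fret 2 → G#4 (MIDI 68).
51 − 68 = -17, so the two pitches are 17 semitones apart, with G#4 the higher.

17 semitones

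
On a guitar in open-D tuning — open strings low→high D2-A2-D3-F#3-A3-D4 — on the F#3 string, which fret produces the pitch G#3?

G#3 is 2 semitones above the open F#3 (F#–G–G#), so it sits at fret 2.

2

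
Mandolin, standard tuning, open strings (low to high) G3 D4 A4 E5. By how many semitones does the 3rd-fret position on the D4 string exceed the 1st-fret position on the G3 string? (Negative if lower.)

9 semitones

D4 at fret 3 → F4 (MIDI 65); G3 at fret 1 → G#3 (MIDI 56).
65 − 56 = 9, so the two pitches are 9 semitones apart.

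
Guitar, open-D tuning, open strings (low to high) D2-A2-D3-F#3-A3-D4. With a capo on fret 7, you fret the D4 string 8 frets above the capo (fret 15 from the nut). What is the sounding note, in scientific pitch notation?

F5

The capo raises the open D4 by 7 semitones to A4; fretting 8 more gives D4 + 7 + 8 = D4 + 15 semitones = F5.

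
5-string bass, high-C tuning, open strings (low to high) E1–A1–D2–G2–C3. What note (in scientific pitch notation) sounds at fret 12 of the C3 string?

C4

Each fret is one semitone, so C3 + 12 = C4.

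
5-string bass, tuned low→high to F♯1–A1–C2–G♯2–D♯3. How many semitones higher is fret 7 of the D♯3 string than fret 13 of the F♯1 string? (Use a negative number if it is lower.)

D♯3 at fret 7 → A♯3 (MIDI 58); F♯1 at fret 13 → G2 (MIDI 43).
58 − 43 = 15, so the two pitches are 15 semitones apart.

15 semitones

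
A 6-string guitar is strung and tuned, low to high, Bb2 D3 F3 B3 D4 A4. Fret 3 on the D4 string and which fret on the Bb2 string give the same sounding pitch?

D4 at fret 3 is D4 + 3 semitones = F4.
The open Bb2 string is 16 semitones below the open D4, so the same pitch on the Bb2 string lies at fret 3 + 16 = 19.

19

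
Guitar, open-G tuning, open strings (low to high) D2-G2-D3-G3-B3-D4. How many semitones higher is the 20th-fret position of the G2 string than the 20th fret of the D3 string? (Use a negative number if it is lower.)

G2 at fret 20 → D♯4 (MIDI 63); D3 at fret 20 → A♯4 (MIDI 70).
63 − 70 = -7, so the two pitches are 7 semitones apart.

-7 semitones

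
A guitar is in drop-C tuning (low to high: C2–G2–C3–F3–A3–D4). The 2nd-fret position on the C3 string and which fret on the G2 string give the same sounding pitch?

C3 at fret 2 is C3 + 2 semitones = D3.
The open G2 string is 5 semitones below the open C3, so the same pitch on the G2 string lies at fret 2 + 5 = 7.

7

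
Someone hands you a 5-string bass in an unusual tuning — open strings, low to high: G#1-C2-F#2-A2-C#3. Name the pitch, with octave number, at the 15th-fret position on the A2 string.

Each fret is one semitone, so A2 + 15 = C4.

C4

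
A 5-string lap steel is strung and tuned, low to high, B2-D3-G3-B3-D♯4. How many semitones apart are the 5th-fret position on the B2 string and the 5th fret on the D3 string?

3 semitones

B2 at fret 5 → E3 (MIDI 52); D3 at fret 5 → G3 (MIDI 55).
52 − 55 = -3, so the two pitches are 3 semitones apart, with G3 the higher.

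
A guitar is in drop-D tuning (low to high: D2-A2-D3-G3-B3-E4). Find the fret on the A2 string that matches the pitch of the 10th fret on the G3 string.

G3 at fret 10 is G3 + 10 semitones = F4.
The open A2 string is 10 semitones below the open G3, so the same pitch on the A2 string lies at fret 10 + 10 = 20.

20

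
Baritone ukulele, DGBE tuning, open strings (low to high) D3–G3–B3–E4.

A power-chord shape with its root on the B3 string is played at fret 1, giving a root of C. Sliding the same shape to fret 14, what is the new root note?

C#

Moving from fret 1 to fret 14 shifts the root by 13 semitones.
C up 13 semitones is C#.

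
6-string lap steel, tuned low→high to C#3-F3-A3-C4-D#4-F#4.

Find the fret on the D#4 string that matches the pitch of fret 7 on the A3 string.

Fret 7 on A3 is MIDI 57 + 7 = 64 (E4). On the D#4 string (open MIDI 63), that pitch is 64 − 63 = fret 1.

1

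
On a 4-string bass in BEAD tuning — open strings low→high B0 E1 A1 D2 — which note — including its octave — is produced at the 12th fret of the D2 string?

D3

Each fret is one semitone, so D2 + 12 = D3.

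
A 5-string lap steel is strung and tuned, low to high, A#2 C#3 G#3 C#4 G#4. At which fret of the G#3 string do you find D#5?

D#5 is 19 semitones above the open G#3 (G#–A–A#–B–…–C#–D–D#), so it sits at fret 19.

19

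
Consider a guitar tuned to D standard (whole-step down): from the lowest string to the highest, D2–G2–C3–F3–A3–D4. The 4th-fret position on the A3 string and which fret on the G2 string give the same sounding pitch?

Fret 4 on A3 is MIDI 57 + 4 = 61 (C#4). On the G2 string (open MIDI 43), that pitch is 61 − 43 = fret 18.

18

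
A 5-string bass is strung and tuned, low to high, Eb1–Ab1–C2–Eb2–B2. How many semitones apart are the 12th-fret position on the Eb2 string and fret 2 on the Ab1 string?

Eb2 at fret 12 → Eb3 (MIDI 51); Ab1 at fret 2 → Bb1 (MIDI 34).
51 − 34 = 17, so the two pitches are 17 semitones apart, with Eb3 the higher.

17 semitones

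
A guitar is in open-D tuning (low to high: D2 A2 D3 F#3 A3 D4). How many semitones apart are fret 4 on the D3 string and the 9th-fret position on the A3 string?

D3 at fret 4 → F#3 (MIDI 54); A3 at fret 9 → F#4 (MIDI 66).
54 − 66 = -12, so the two pitches are 12 semitones apart, with F#4 the higher.

12 semitones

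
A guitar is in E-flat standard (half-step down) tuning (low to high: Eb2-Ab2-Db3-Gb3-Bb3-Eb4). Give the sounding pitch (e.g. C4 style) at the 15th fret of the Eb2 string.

Each fret is one semitone, so Eb2 + 15 = Gb3.
(Equivalently spelled F#3.)

Gb3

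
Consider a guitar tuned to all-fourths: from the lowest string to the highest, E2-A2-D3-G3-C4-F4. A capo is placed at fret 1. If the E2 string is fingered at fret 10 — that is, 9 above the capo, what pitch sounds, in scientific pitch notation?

D3

The capo raises the open E2 by 1 semitone to F2; fretting 9 more gives E2 + 1 + 9 = E2 + 10 semitones = D3.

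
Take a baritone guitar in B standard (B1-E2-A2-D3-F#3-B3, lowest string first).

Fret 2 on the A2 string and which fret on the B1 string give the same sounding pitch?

12

A2 at fret 2 is A2 + 2 semitones = B2.
The open B1 string is 10 semitones below the open A2, so the same pitch on the B1 string lies at fret 2 + 10 = 12.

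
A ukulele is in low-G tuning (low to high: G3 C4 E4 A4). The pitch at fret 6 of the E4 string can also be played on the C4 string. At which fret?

10

Fret 6 on E4 is MIDI 64 + 6 = 70 (A♯4). On the C4 string (open MIDI 60), that pitch is 70 − 60 = fret 10.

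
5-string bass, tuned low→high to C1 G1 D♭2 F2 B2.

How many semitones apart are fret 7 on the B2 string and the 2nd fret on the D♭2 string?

B2 at fret 7 → G♭3 (MIDI 54); D♭2 at fret 2 → E♭2 (MIDI 39).
54 − 39 = 15, so the two pitches are 15 semitones apart, with G♭3 the higher.

15 semitones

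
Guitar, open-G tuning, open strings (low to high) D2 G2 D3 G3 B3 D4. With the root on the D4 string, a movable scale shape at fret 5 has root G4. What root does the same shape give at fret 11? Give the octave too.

C#5

Moving from fret 5 to fret 11 shifts the root by 6 semitones.
G4 up 6 semitones is C#5.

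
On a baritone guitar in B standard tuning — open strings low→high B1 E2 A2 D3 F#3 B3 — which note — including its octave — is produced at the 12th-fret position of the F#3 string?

The open F#3 string plus 12 semitones: F#–G–G#–A–…–E–F–F#.
The walk passes from B into C once, so the octave number goes from 3 to 4.

F#4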